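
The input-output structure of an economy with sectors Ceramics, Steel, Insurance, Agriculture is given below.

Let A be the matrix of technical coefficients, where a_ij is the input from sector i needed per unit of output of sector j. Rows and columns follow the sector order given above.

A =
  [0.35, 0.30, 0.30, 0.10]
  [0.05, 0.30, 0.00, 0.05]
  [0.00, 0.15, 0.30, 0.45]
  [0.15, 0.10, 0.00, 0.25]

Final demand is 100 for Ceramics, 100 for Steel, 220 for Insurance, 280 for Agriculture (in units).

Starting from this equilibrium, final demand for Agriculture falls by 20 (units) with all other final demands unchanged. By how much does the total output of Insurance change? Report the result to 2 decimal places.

I − A =
  [   0.65    -0.30    -0.30    -0.10]
  [  -0.05     0.70     0.00    -0.05]
  [   0.00    -0.15     0.70    -0.45]
  [  -0.15    -0.10     0.00     0.75]
Compute the cofactors C_ij = (−1)^(i+j)·(3×3 minor ij) of I−A; the adjugate is their transpose:
adj(I−A) = Cᵀ =
  [ 0.364000   0.211750   0.156000   0.156250]
  [ 0.031500   0.310500   0.013500   0.033000]
  [ 0.056250   0.120375   0.313500   0.203625]
  [ 0.077000   0.083750   0.033000   0.305750]
det(I−A) = Σ_j (I−A)_1j·C_1j = (0.65)(0.364000) + (-0.30)(0.031500) + (-0.30)(0.056250) + (-0.10)(0.077000) = 0.202575
(I − A)⁻¹ = adj(I−A) / det(I−A) ≈
  [   1.7969     1.0453     0.7701     0.7713]
  [   0.1555     1.5328     0.0666     0.1629]
  [   0.2777     0.5942     1.5476     1.0052]
  [   0.3801     0.4134     0.1629     1.5093]
Δx = (I − A)⁻¹ Δd with Δd having -20 in the Agriculture component and 0 elsewhere.
So Δx_3 = L_34 · (-20), where L_34 = adj(I−A)_34 / det(I−A) = 0.203625 / 0.202575.
Δx_3 = 0.203625 × (-20) / 0.202575 = -4.0725 / 0.202575 ≈ -20.10.

Δx_3 = -20.10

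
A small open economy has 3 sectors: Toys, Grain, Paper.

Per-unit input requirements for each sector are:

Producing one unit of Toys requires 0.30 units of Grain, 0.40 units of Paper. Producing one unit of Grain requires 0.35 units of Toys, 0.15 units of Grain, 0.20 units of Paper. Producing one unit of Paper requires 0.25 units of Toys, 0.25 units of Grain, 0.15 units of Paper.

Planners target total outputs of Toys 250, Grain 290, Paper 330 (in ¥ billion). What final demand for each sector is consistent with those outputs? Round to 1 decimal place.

I − A =
  [   1.00    -0.35    -0.25]
  [  -0.30     0.85    -0.25]
  [  -0.40    -0.20     0.85]
d = (I − A) x:
  d_T = (+1.00)·250 + (-0.35)·290 + (-0.25)·330 = 66.0
  d_G = (-0.30)·250 + (+0.85)·290 + (-0.25)·330 = 89.0
  d_P = (-0.40)·250 + (-0.20)·290 + (+0.85)·330 = 122.5

d_T = 66.0, d_G = 89.0, d_P = 122.5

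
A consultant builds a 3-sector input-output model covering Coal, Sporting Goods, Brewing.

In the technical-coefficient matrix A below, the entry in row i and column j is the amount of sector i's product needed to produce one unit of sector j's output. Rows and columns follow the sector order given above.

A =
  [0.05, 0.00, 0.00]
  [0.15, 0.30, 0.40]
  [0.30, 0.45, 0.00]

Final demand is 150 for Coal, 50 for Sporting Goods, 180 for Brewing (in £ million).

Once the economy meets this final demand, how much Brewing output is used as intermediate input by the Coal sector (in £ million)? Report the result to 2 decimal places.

I − A =
  [   0.95     0.00     0.00]
  [  -0.15     0.70    -0.40]
  [  -0.30    -0.45     1.00]
Cofactors of I−A, C_ij = (−1)^(i+j)·(minor ij) (rows/columns in the sector order above):
  C_11 = (0.70)(1.00) − (-0.40)(-0.45) = 0.5200
  C_12 = −[(-0.15)(1.00) − (-0.40)(-0.30)] = 0.2700
  C_13 = (-0.15)(-0.45) − (0.70)(-0.30) = 0.2775
  C_21 = −[(0.00)(1.00) − (0.00)(-0.45)] = 0.0000
  C_22 = (0.95)(1.00) − (0.00)(-0.30) = 0.9500
  C_23 = −[(0.95)(-0.45) − (0.00)(-0.30)] = 0.4275
  C_31 = (0.00)(-0.40) − (0.00)(0.70) = 0.0000
  C_32 = −[(0.95)(-0.40) − (0.00)(-0.15)] = 0.3800
  C_33 = (0.95)(0.70) − (0.00)(-0.15) = 0.6650
det(I−A) = Σ_j (I−A)_1j·C_1j = (0.95)(0.5200) + (0.00)(0.2700) + (0.00)(0.2775) = 0.4940
adj(I−A) = Cᵀ =
  [ 0.5200   0.0000   0.0000]
  [ 0.2700   0.9500   0.3800]
  [ 0.2775   0.4275   0.6650]
(I − A)⁻¹ = adj(I−A) / det(I−A) ≈
  [   1.0526     0.0000     0.0000]
  [   0.5466     1.9231     0.7692]
  [   0.5617     0.8654     1.3462]
First solve x = (I − A)⁻¹ d = adj(I−A)·d / det(I−A); in particular x_C = (0.5200·150 + 0.0000·50 + 0.0000·180) / 0.4940 = 78.00 / 0.4940 ≈ 157.8947.
Intermediate flow from B to C: z_BC = a_BC · x_C = 0.30 × 78.00 / 0.4940 = 23.40 / 0.4940 ≈ 47.37.

z_BC = 47.37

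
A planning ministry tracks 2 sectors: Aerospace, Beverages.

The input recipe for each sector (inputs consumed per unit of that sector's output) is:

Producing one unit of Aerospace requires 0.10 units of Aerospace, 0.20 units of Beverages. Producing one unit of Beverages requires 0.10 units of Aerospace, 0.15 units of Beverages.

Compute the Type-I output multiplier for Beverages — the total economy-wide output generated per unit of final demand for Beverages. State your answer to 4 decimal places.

I − A =
  [   0.90    -0.10]
  [  -0.20     0.85]
det(I−A) = (0.90)(0.85) − (-0.10)(-0.20) = 0.7450
adj(I−A) = [[0.85, 0.10], [0.20, 0.90]]
(I − A)⁻¹ = adj(I−A) / det(I−A) ≈
  [   1.14094     0.13423]
  [   0.26846     1.20805]
The output multiplier for sector j is the column-j sum of the Leontief inverse (I − A)⁻¹ = adj(I−A) / det(I−A).
Column 2 of adj(I−A): (0.10, 0.90); det(I−A) = 0.7450.
m_2 = (0.10 + 0.90) / 0.7450 = 1.00 / 0.7450 ≈ 1.3423.

m_2 = 1.3423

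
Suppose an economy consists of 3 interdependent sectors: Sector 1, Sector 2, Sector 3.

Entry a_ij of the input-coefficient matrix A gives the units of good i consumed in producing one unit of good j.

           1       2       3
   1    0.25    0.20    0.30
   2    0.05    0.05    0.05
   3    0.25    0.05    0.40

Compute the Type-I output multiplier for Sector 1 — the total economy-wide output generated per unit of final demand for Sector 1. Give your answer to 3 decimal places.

I − A =
  [   0.75    -0.20    -0.30]
  [  -0.05     0.95    -0.05]
  [  -0.25    -0.05     0.60]
Cofactors of I−A, C_ij = (−1)^(i+j)·(minor ij) (rows/columns in the sector order above):
  C_11 = (0.95)(0.60) − (-0.05)(-0.05) = 0.5675
  C_12 = −[(-0.05)(0.60) − (-0.05)(-0.25)] = 0.0425
  C_13 = (-0.05)(-0.05) − (0.95)(-0.25) = 0.2400
  C_21 = −[(-0.20)(0.60) − (-0.30)(-0.05)] = 0.1350
  C_22 = (0.75)(0.60) − (-0.30)(-0.25) = 0.3750
  C_23 = −[(0.75)(-0.05) − (-0.20)(-0.25)] = 0.0875
  C_31 = (-0.20)(-0.05) − (-0.30)(0.95) = 0.2950
  C_32 = −[(0.75)(-0.05) − (-0.30)(-0.05)] = 0.0525
  C_33 = (0.75)(0.95) − (-0.20)(-0.05) = 0.7025
det(I−A) = Σ_j (I−A)_1j·C_1j = (0.75)(0.5675) + (-0.20)(0.0425) + (-0.30)(0.2400) = 0.345125
adj(I−A) = Cᵀ =
  [ 0.5675   0.1350   0.2950]
  [ 0.0425   0.3750   0.0525]
  [ 0.2400   0.0875   0.7025]
(I − A)⁻¹ = adj(I−A) / det(I−A) ≈
  [   1.6443     0.3912     0.8548]
  [   0.1231     1.0866     0.1521]
  [   0.6954     0.2535     2.0355]
The output multiplier for sector j is the column-j sum of the Leontief inverse (I − A)⁻¹ = adj(I−A) / det(I−A).
Column 1 of adj(I−A): (0.5675, 0.0425, 0.2400); det(I−A) = 0.345125.
m_1 = (0.5675 + 0.0425 + 0.2400) / 0.345125 = 0.85 / 0.345125 ≈ 2.463.

m_1 = 2.463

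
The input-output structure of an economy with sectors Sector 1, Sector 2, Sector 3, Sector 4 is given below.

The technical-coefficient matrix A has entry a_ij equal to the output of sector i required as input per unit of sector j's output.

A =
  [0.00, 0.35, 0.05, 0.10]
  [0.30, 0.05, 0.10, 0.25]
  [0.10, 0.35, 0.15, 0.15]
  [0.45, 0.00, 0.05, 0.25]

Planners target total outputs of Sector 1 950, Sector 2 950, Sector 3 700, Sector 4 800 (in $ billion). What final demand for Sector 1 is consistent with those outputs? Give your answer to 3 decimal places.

d_1 = 502.500

I − A =
  [   1.00    -0.35    -0.05    -0.10]
  [  -0.30     0.95    -0.10    -0.25]
  [  -0.10    -0.35     0.85    -0.15]
  [  -0.45     0.00    -0.05     0.75]
d = (I − A) x:
  d_1 = (+1.00)·950 + (-0.35)·950 + (-0.05)·700 + (-0.10)·800 = 502.500
  d_2 = (-0.30)·950 + (+0.95)·950 + (-0.10)·700 + (-0.25)·800 = 347.500
  d_3 = (-0.10)·950 + (-0.35)·950 + (+0.85)·700 + (-0.15)·800 = 47.500
  d_4 = (-0.45)·950 + (+0.00)·950 + (-0.05)·700 + (+0.75)·800 = 137.500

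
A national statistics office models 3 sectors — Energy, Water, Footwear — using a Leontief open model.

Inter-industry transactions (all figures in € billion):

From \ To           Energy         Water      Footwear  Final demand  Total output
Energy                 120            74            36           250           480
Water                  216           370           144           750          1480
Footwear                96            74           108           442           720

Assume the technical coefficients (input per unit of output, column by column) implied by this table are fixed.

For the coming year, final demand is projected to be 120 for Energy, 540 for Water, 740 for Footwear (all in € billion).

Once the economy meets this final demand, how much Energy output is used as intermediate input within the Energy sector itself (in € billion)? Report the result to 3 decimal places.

Technical coefficients a_ij = z_ij / X_j:
  a_EE = 120/480 = 0.25, a_WE = 216/480 = 0.45, a_FE = 96/480 = 0.20
  a_EW = 74/1480 = 0.05, a_WW = 370/1480 = 0.25, a_FW = 74/1480 = 0.05
  a_EF = 36/720 = 0.05, a_WF = 144/720 = 0.20, a_FF = 108/720 = 0.15
I − A =
  [   0.75    -0.05    -0.05]
  [  -0.45     0.75    -0.20]
  [  -0.20    -0.05     0.85]
Cofactors of I−A, C_ij = (−1)^(i+j)·(minor ij) (rows/columns in the sector order above):
  C_11 = (0.75)(0.85) − (-0.20)(-0.05) = 0.6275
  C_12 = −[(-0.45)(0.85) − (-0.20)(-0.20)] = 0.4225
  C_13 = (-0.45)(-0.05) − (0.75)(-0.20) = 0.1725
  C_21 = −[(-0.05)(0.85) − (-0.05)(-0.05)] = 0.0450
  C_22 = (0.75)(0.85) − (-0.05)(-0.20) = 0.6275
  C_23 = −[(0.75)(-0.05) − (-0.05)(-0.20)] = 0.0475
  C_31 = (-0.05)(-0.20) − (-0.05)(0.75) = 0.0475
  C_32 = −[(0.75)(-0.20) − (-0.05)(-0.45)] = 0.1725
  C_33 = (0.75)(0.75) − (-0.05)(-0.45) = 0.5400
det(I−A) = Σ_j (I−A)_1j·C_1j = (0.75)(0.6275) + (-0.05)(0.4225) + (-0.05)(0.1725) = 0.440875
adj(I−A) = Cᵀ =
  [ 0.6275   0.0450   0.0475]
  [ 0.4225   0.6275   0.1725]
  [ 0.1725   0.0475   0.5400]
(I − A)⁻¹ = adj(I−A) / det(I−A) ≈
  [   1.4233     0.1021     0.1077]
  [   0.9583     1.4233     0.3913]
  [   0.3913     0.1077     1.2248]
First solve x = (I − A)⁻¹ d = adj(I−A)·d / det(I−A); in particular x_E = (0.6275·120 + 0.0450·540 + 0.0475·740) / 0.440875 = 134.75 / 0.440875 ≈ 305.64219.
Intermediate flow from E to E: z_EE = a_EE · x_E = 0.25 × 134.75 / 0.440875 = 33.6875 / 0.440875 ≈ 76.411.

z_EE = 76.411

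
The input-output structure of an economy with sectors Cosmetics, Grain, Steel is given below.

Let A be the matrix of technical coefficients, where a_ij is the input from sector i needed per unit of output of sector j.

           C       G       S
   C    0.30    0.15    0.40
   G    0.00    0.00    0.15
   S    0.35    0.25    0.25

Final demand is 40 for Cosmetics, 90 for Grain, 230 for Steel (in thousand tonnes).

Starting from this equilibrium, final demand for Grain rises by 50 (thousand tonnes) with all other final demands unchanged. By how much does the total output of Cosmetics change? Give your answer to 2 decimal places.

Δx_C = 30.28

I − A =
  [   0.70    -0.15    -0.40]
  [   0.00     1.00    -0.15]
  [  -0.35    -0.25     0.75]
Cofactors of I−A, C_ij = (−1)^(i+j)·(minor ij) (rows/columns in the sector order above):
  C_11 = (1.00)(0.75) − (-0.15)(-0.25) = 0.7125
  C_12 = −[(0.00)(0.75) − (-0.15)(-0.35)] = 0.0525
  C_13 = (0.00)(-0.25) − (1.00)(-0.35) = 0.3500
  C_21 = −[(-0.15)(0.75) − (-0.40)(-0.25)] = 0.2125
  C_22 = (0.70)(0.75) − (-0.40)(-0.35) = 0.3850
  C_23 = −[(0.70)(-0.25) − (-0.15)(-0.35)] = 0.2275
  C_31 = (-0.15)(-0.15) − (-0.40)(1.00) = 0.4225
  C_32 = −[(0.70)(-0.15) − (-0.40)(0.00)] = 0.1050
  C_33 = (0.70)(1.00) − (-0.15)(0.00) = 0.7000
det(I−A) = Σ_j (I−A)_1j·C_1j = (0.70)(0.7125) + (-0.15)(0.0525) + (-0.40)(0.3500) = 0.350875
adj(I−A) = Cᵀ =
  [ 0.7125   0.2125   0.4225]
  [ 0.0525   0.3850   0.1050]
  [ 0.3500   0.2275   0.7000]
(I − A)⁻¹ = adj(I−A) / det(I−A) ≈
  [   2.0306     0.6056     1.2041]
  [   0.1496     1.0973     0.2993]
  [   0.9975     0.6484     1.9950]
Δx = (I − A)⁻¹ Δd with Δd having +50 in the Grain component and 0 elsewhere.
So Δx_C = L_CG · (+50), where L_CG = adj(I−A)_CG / det(I−A) = 0.2125 / 0.350875.
Δx_C = 0.2125 × (+50) / 0.350875 = 10.625 / 0.350875 ≈ 30.28.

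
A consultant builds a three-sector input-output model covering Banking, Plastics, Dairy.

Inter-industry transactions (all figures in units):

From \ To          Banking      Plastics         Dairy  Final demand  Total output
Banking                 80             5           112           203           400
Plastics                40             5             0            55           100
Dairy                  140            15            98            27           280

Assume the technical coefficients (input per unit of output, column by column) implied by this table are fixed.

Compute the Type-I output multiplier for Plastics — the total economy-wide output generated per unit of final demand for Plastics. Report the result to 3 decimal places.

m_P = 1.734

Technical coefficients a_ij = z_ij / X_j:
  a_BB = 80/400 = 0.20, a_PB = 40/400 = 0.10, a_DB = 140/400 = 0.35
  a_BP = 5/100 = 0.05, a_PP = 5/100 = 0.05, a_DP = 15/100 = 0.15
  a_BD = 112/280 = 0.40, a_PD = 0/280 = 0.00, a_DD = 98/280 = 0.35
I − A =
  [   0.80    -0.05    -0.40]
  [  -0.10     0.95     0.00]
  [  -0.35    -0.15     0.65]
Cofactors of I−A, C_ij = (−1)^(i+j)·(minor ij) (rows/columns in the sector order above):
  C_11 = (0.95)(0.65) − (0.00)(-0.15) = 0.6175
  C_12 = −[(-0.10)(0.65) − (0.00)(-0.35)] = 0.0650
  C_13 = (-0.10)(-0.15) − (0.95)(-0.35) = 0.3475
  C_21 = −[(-0.05)(0.65) − (-0.40)(-0.15)] = 0.0925
  C_22 = (0.80)(0.65) − (-0.40)(-0.35) = 0.3800
  C_23 = −[(0.80)(-0.15) − (-0.05)(-0.35)] = 0.1375
  C_31 = (-0.05)(0.00) − (-0.40)(0.95) = 0.3800
  C_32 = −[(0.80)(0.00) − (-0.40)(-0.10)] = 0.0400
  C_33 = (0.80)(0.95) − (-0.05)(-0.10) = 0.7550
det(I−A) = Σ_j (I−A)_1j·C_1j = (0.80)(0.6175) + (-0.05)(0.0650) + (-0.40)(0.3475) = 0.35175
adj(I−A) = Cᵀ =
  [ 0.6175   0.0925   0.3800]
  [ 0.0650   0.3800   0.0400]
  [ 0.3475   0.1375   0.7550]
(I − A)⁻¹ = adj(I−A) / det(I−A) ≈
  [   1.7555     0.2630     1.0803]
  [   0.1848     1.0803     0.1137]
  [   0.9879     0.3909     2.1464]
The output multiplier for sector j is the column-j sum of the Leontief inverse (I − A)⁻¹ = adj(I−A) / det(I−A).
Column P of adj(I−A): (0.0925, 0.3800, 0.1375); det(I−A) = 0.35175.
m_P = (0.0925 + 0.3800 + 0.1375) / 0.35175 = 0.61 / 0.35175 ≈ 1.734.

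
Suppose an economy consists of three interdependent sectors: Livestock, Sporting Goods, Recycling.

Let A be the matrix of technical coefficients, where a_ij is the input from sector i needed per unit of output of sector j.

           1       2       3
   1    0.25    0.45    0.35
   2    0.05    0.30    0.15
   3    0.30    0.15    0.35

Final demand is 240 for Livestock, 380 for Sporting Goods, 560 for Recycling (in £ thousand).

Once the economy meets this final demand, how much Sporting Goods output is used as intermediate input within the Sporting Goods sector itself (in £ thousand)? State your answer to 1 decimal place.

I − A =
  [   0.75    -0.45    -0.35]
  [  -0.05     0.70    -0.15]
  [  -0.30    -0.15     0.65]
Cofactors of I−A, C_ij = (−1)^(i+j)·(minor ij) (rows/columns in the sector order above):
  C_11 = (0.70)(0.65) − (-0.15)(-0.15) = 0.4325
  C_12 = −[(-0.05)(0.65) − (-0.15)(-0.30)] = 0.0775
  C_13 = (-0.05)(-0.15) − (0.70)(-0.30) = 0.2175
  C_21 = −[(-0.45)(0.65) − (-0.35)(-0.15)] = 0.3450
  C_22 = (0.75)(0.65) − (-0.35)(-0.30) = 0.3825
  C_23 = −[(0.75)(-0.15) − (-0.45)(-0.30)] = 0.2475
  C_31 = (-0.45)(-0.15) − (-0.35)(0.70) = 0.3125
  C_32 = −[(0.75)(-0.15) − (-0.35)(-0.05)] = 0.1300
  C_33 = (0.75)(0.70) − (-0.45)(-0.05) = 0.5025
det(I−A) = Σ_j (I−A)_1j·C_1j = (0.75)(0.4325) + (-0.45)(0.0775) + (-0.35)(0.2175) = 0.213375
adj(I−A) = Cᵀ =
  [ 0.4325   0.3450   0.3125]
  [ 0.0775   0.3825   0.1300]
  [ 0.2175   0.2475   0.5025]
(I − A)⁻¹ = adj(I−A) / det(I−A) ≈
  [   2.0269     1.6169     1.4646]
  [   0.3632     1.7926     0.6093]
  [   1.0193     1.1599     2.3550]
First solve x = (I − A)⁻¹ d = adj(I−A)·d / det(I−A); in particular x_2 = (0.0775·240 + 0.3825·380 + 0.1300·560) / 0.213375 = 236.75 / 0.213375 ≈ 1109.549.
Intermediate flow from 2 to 2: z_22 = a_22 · x_2 = 0.30 × 236.75 / 0.213375 = 71.025 / 0.213375 ≈ 332.9.

z_22 = 332.9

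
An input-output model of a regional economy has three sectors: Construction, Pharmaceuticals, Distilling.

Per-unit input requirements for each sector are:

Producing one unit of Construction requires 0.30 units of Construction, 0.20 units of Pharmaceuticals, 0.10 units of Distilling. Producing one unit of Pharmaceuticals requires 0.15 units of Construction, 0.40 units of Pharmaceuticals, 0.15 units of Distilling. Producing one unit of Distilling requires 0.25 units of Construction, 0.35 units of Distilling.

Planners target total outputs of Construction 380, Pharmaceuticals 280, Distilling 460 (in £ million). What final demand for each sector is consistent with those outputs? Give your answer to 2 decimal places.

d_1 = 109.00, d_2 = 92.00, d_3 = 219.00

I − A =
  [   0.70    -0.15    -0.25]
  [  -0.20     0.60     0.00]
  [  -0.10    -0.15     0.65]
d = (I − A) x:
  d_1 = (+0.70)·380 + (-0.15)·280 + (-0.25)·460 = 109.00
  d_2 = (-0.20)·380 + (+0.60)·280 + (+0.00)·460 = 92.00
  d_3 = (-0.10)·380 + (-0.15)·280 + (+0.65)·460 = 219.00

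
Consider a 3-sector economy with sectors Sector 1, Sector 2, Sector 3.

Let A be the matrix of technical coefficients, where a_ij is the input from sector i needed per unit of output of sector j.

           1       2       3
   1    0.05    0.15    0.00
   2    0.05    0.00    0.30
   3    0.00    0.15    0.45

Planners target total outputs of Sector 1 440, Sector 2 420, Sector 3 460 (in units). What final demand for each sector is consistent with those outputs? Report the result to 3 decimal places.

d_1 = 355.000, d_2 = 260.000, d_3 = 190.000

I − A =
  [   0.95    -0.15     0.00]
  [  -0.05     1.00    -0.30]
  [   0.00    -0.15     0.55]
d = (I − A) x:
  d_1 = (+0.95)·440 + (-0.15)·420 + (+0.00)·460 = 355.000
  d_2 = (-0.05)·440 + (+1.00)·420 + (-0.30)·460 = 260.000
  d_3 = (+0.00)·440 + (-0.15)·420 + (+0.55)·460 = 190.000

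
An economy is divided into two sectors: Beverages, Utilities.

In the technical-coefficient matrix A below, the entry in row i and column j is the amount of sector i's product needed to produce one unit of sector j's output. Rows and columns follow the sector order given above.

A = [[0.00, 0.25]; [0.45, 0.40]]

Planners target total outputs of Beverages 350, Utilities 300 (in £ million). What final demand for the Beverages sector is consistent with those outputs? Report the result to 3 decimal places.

d_1 = 275.000

I − A =
  [   1.00    -0.25]
  [  -0.45     0.60]
d = (I − A) x:
  d_1 = (+1.00)·350 + (-0.25)·300 = 275.000
  d_2 = (-0.45)·350 + (+0.60)·300 = 22.500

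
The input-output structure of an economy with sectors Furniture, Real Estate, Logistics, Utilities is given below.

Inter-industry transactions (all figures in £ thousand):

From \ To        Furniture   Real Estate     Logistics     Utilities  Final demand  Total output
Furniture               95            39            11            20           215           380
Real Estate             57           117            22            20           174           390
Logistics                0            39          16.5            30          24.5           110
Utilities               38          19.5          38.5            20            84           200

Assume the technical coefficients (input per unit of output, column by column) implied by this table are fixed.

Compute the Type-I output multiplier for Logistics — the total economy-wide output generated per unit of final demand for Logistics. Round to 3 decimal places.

m_3 = 2.801

Technical coefficients a_ij = z_ij / X_j:
  a_11 = 95/380 = 0.25, a_21 = 57/380 = 0.15, a_31 = 0/380 = 0.00, a_41 = 38/380 = 0.10
  a_12 = 39/390 = 0.10, a_22 = 117/390 = 0.30, a_32 = 39/390 = 0.10, a_42 = 19.5/390 = 0.05
  a_13 = 11/110 = 0.10, a_23 = 22/110 = 0.20, a_33 = 16.5/110 = 0.15, a_43 = 38.5/110 = 0.35
  a_14 = 20/200 = 0.10, a_24 = 20/200 = 0.10, a_34 = 30/200 = 0.15, a_44 = 20/200 = 0.10
I − A =
  [   0.75    -0.10    -0.10    -0.10]
  [  -0.15     0.70    -0.20    -0.10]
  [   0.00    -0.10     0.85    -0.15]
  [  -0.10    -0.05    -0.35     0.90]
Compute the cofactors C_ij = (−1)^(i+j)·(3×3 minor ij) of I−A; the adjugate is their transpose:
adj(I−A) = Cᵀ =
  [ 0.471500   0.088750   0.109500   0.080500]
  [ 0.118375   0.524375   0.179000   0.101250]
  [ 0.026125   0.073625   0.446500   0.085500]
  [ 0.069125   0.067625   0.195750   0.417000]
det(I−A) = Σ_j (I−A)_1j·C_1j = (0.75)(0.471500) + (-0.10)(0.118375) + (-0.10)(0.026125) + (-0.10)(0.069125) = 0.3322625
(I − A)⁻¹ = adj(I−A) / det(I−A) ≈
  [   1.4191     0.2671     0.3296     0.2423]
  [   0.3563     1.5782     0.5387     0.3047]
  [   0.0786     0.2216     1.3438     0.2573]
  [   0.2080     0.2035     0.5891     1.2550]
The output multiplier for sector j is the column-j sum of the Leontief inverse (I − A)⁻¹ = adj(I−A) / det(I−A).
Column 3 of adj(I−A): (0.109500, 0.179000, 0.446500, 0.195750); det(I−A) = 0.3322625.
m_3 = (0.109500 + 0.179000 + 0.446500 + 0.195750) / 0.3322625 = 0.93075 / 0.3322625 ≈ 2.801.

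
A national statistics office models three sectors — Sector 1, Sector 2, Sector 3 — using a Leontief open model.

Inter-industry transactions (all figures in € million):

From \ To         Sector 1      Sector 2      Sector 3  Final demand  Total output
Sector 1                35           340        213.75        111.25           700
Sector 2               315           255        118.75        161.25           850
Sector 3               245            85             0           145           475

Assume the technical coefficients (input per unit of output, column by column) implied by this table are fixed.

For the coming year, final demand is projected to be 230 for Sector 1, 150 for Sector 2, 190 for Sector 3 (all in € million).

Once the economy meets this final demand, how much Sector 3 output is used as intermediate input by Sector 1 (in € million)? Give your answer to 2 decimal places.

Technical coefficients a_ij = z_ij / X_j:
  a_11 = 35/700 = 0.05, a_21 = 315/700 = 0.45, a_31 = 245/700 = 0.35
  a_12 = 340/850 = 0.40, a_22 = 255/850 = 0.30, a_32 = 85/850 = 0.10
  a_13 = 213.75/475 = 0.45, a_23 = 118.75/475 = 0.25, a_33 = 0/475 = 0.00
I − A =
  [   0.95    -0.40    -0.45]
  [  -0.45     0.70    -0.25]
  [  -0.35    -0.10     1.00]
Cofactors of I−A, C_ij = (−1)^(i+j)·(minor ij) (rows/columns in the sector order above):
  C_11 = (0.70)(1.00) − (-0.25)(-0.10) = 0.6750
  C_12 = −[(-0.45)(1.00) − (-0.25)(-0.35)] = 0.5375
  C_13 = (-0.45)(-0.10) − (0.70)(-0.35) = 0.2900
  C_21 = −[(-0.40)(1.00) − (-0.45)(-0.10)] = 0.4450
  C_22 = (0.95)(1.00) − (-0.45)(-0.35) = 0.7925
  C_23 = −[(0.95)(-0.10) − (-0.40)(-0.35)] = 0.2350
  C_31 = (-0.40)(-0.25) − (-0.45)(0.70) = 0.4150
  C_32 = −[(0.95)(-0.25) − (-0.45)(-0.45)] = 0.4400
  C_33 = (0.95)(0.70) − (-0.40)(-0.45) = 0.4850
det(I−A) = Σ_j (I−A)_1j·C_1j = (0.95)(0.6750) + (-0.40)(0.5375) + (-0.45)(0.2900) = 0.29575
adj(I−A) = Cᵀ =
  [ 0.6750   0.4450   0.4150]
  [ 0.5375   0.7925   0.4400]
  [ 0.2900   0.2350   0.4850]
(I − A)⁻¹ = adj(I−A) / det(I−A) ≈
  [   2.2823     1.5046     1.4032]
  [   1.8174     2.6796     1.4877]
  [   0.9806     0.7946     1.6399]
First solve x = (I − A)⁻¹ d = adj(I−A)·d / det(I−A); in particular x_1 = (0.6750·230 + 0.4450·150 + 0.4150·190) / 0.29575 = 300.85 / 0.29575 ≈ 1017.2443.
Intermediate flow from 3 to 1: z_31 = a_31 · x_1 = 0.35 × 300.85 / 0.29575 = 105.2975 / 0.29575 ≈ 356.04.

z_31 = 356.04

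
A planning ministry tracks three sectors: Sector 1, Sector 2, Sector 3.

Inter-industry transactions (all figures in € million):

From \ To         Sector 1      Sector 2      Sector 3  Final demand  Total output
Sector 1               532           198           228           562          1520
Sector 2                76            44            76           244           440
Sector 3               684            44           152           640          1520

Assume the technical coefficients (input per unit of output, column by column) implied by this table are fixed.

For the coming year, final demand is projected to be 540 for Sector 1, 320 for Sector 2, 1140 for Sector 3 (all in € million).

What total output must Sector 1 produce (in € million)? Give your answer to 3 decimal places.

Technical coefficients a_ij = z_ij / X_j:
  a_11 = 532/1520 = 0.35, a_21 = 76/1520 = 0.05, a_31 = 684/1520 = 0.45
  a_12 = 198/440 = 0.45, a_22 = 44/440 = 0.10, a_32 = 44/440 = 0.10
  a_13 = 228/1520 = 0.15, a_23 = 76/1520 = 0.05, a_33 = 152/1520 = 0.10
I − A =
  [   0.65    -0.45    -0.15]
  [  -0.05     0.90    -0.05]
  [  -0.45    -0.10     0.90]
Cofactors of I−A, C_ij = (−1)^(i+j)·(minor ij) (rows/columns in the sector order above):
  C_11 = (0.90)(0.90) − (-0.05)(-0.10) = 0.8050
  C_12 = −[(-0.05)(0.90) − (-0.05)(-0.45)] = 0.0675
  C_13 = (-0.05)(-0.10) − (0.90)(-0.45) = 0.4100
  C_21 = −[(-0.45)(0.90) − (-0.15)(-0.10)] = 0.4200
  C_22 = (0.65)(0.90) − (-0.15)(-0.45) = 0.5175
  C_23 = −[(0.65)(-0.10) − (-0.45)(-0.45)] = 0.2675
  C_31 = (-0.45)(-0.05) − (-0.15)(0.90) = 0.1575
  C_32 = −[(0.65)(-0.05) − (-0.15)(-0.05)] = 0.0400
  C_33 = (0.65)(0.90) − (-0.45)(-0.05) = 0.5625
det(I−A) = Σ_j (I−A)_1j·C_1j = (0.65)(0.8050) + (-0.45)(0.0675) + (-0.15)(0.4100) = 0.431375
adj(I−A) = Cᵀ =
  [ 0.8050   0.4200   0.1575]
  [ 0.0675   0.5175   0.0400]
  [ 0.4100   0.2675   0.5625]
(I − A)⁻¹ = adj(I−A) / det(I−A) ≈
  [   1.8661     0.9736     0.3651]
  [   0.1565     1.1997     0.0927]
  [   0.9504     0.6201     1.3040]
x = (I − A)⁻¹ d = adj(I−A)·d / det(I−A), with det(I−A) = 0.431375:
  x_1 = (0.8050·540 + 0.4200·320 + 0.1575·1140) / 0.431375 = 748.65 / 0.431375 ≈ 1735.497
  x_2 = (0.0675·540 + 0.5175·320 + 0.0400·1140) / 0.431375 = 247.65 / 0.431375 ≈ 574.094
  x_3 = (0.4100·540 + 0.2675·320 + 0.5625·1140) / 0.431375 = 948.25 / 0.431375 ≈ 2198.203

x_1 = 1735.497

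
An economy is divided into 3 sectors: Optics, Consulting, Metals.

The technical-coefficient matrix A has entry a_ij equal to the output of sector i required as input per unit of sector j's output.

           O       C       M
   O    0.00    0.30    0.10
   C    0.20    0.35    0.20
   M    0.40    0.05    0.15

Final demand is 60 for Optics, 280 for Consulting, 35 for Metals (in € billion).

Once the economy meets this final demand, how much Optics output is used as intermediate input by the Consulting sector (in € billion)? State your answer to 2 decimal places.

I − A =
  [   1.00    -0.30    -0.10]
  [  -0.20     0.65    -0.20]
  [  -0.40    -0.05     0.85]
Cofactors of I−A, C_ij = (−1)^(i+j)·(minor ij) (rows/columns in the sector order above):
  C_11 = (0.65)(0.85) − (-0.20)(-0.05) = 0.5425
  C_12 = −[(-0.20)(0.85) − (-0.20)(-0.40)] = 0.2500
  C_13 = (-0.20)(-0.05) − (0.65)(-0.40) = 0.2700
  C_21 = −[(-0.30)(0.85) − (-0.10)(-0.05)] = 0.2600
  C_22 = (1.00)(0.85) − (-0.10)(-0.40) = 0.8100
  C_23 = −[(1.00)(-0.05) − (-0.30)(-0.40)] = 0.1700
  C_31 = (-0.30)(-0.20) − (-0.10)(0.65) = 0.1250
  C_32 = −[(1.00)(-0.20) − (-0.10)(-0.20)] = 0.2200
  C_33 = (1.00)(0.65) − (-0.30)(-0.20) = 0.5900
det(I−A) = Σ_j (I−A)_1j·C_1j = (1.00)(0.5425) + (-0.30)(0.2500) + (-0.10)(0.2700) = 0.4405
adj(I−A) = Cᵀ =
  [ 0.5425   0.2600   0.1250]
  [ 0.2500   0.8100   0.2200]
  [ 0.2700   0.1700   0.5900]
(I − A)⁻¹ = adj(I−A) / det(I−A) ≈
  [   1.2316     0.5902     0.2838]
  [   0.5675     1.8388     0.4994]
  [   0.6129     0.3859     1.3394]
First solve x = (I − A)⁻¹ d = adj(I−A)·d / det(I−A); in particular x_C = (0.2500·60 + 0.8100·280 + 0.2200·35) / 0.4405 = 249.50 / 0.4405 ≈ 566.4018.
Intermediate flow from O to C: z_OC = a_OC · x_C = 0.30 × 249.50 / 0.4405 = 74.85 / 0.4405 ≈ 169.92.

z_OC = 169.92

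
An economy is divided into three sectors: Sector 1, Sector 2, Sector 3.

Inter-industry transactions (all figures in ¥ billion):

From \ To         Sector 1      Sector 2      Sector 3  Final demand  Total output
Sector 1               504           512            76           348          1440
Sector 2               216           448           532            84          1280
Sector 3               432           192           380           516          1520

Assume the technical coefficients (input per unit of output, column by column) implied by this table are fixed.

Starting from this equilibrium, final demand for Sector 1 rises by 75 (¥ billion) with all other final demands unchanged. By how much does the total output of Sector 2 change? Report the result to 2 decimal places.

Technical coefficients a_ij = z_ij / X_j:
  a_11 = 504/1440 = 0.35, a_21 = 216/1440 = 0.15, a_31 = 432/1440 = 0.30
  a_12 = 512/1280 = 0.40, a_22 = 448/1280 = 0.35, a_32 = 192/1280 = 0.15
  a_13 = 76/1520 = 0.05, a_23 = 532/1520 = 0.35, a_33 = 380/1520 = 0.25
I − A =
  [   0.65    -0.40    -0.05]
  [  -0.15     0.65    -0.35]
  [  -0.30    -0.15     0.75]
Cofactors of I−A, C_ij = (−1)^(i+j)·(minor ij) (rows/columns in the sector order above):
  C_11 = (0.65)(0.75) − (-0.35)(-0.15) = 0.4350
  C_12 = −[(-0.15)(0.75) − (-0.35)(-0.30)] = 0.2175
  C_13 = (-0.15)(-0.15) − (0.65)(-0.30) = 0.2175
  C_21 = −[(-0.40)(0.75) − (-0.05)(-0.15)] = 0.3075
  C_22 = (0.65)(0.75) − (-0.05)(-0.30) = 0.4725
  C_23 = −[(0.65)(-0.15) − (-0.40)(-0.30)] = 0.2175
  C_31 = (-0.40)(-0.35) − (-0.05)(0.65) = 0.1725
  C_32 = −[(0.65)(-0.35) − (-0.05)(-0.15)] = 0.2350
  C_33 = (0.65)(0.65) − (-0.40)(-0.15) = 0.3625
det(I−A) = Σ_j (I−A)_1j·C_1j = (0.65)(0.4350) + (-0.40)(0.2175) + (-0.05)(0.2175) = 0.184875
adj(I−A) = Cᵀ =
  [ 0.4350   0.3075   0.1725]
  [ 0.2175   0.4725   0.2350]
  [ 0.2175   0.2175   0.3625]
(I − A)⁻¹ = adj(I−A) / det(I−A) ≈
  [   2.3529     1.6633     0.9331]
  [   1.1765     2.5558     1.2711]
  [   1.1765     1.1765     1.9608]
Δx = (I − A)⁻¹ Δd with Δd having +75 in the Sector 1 component and 0 elsewhere.
So Δx_2 = L_21 · (+75), where L_21 = adj(I−A)_21 / det(I−A) = 0.2175 / 0.184875.
Δx_2 = 0.2175 × (+75) / 0.184875 = 16.3125 / 0.184875 ≈ 88.24.

Δx_2 = 88.24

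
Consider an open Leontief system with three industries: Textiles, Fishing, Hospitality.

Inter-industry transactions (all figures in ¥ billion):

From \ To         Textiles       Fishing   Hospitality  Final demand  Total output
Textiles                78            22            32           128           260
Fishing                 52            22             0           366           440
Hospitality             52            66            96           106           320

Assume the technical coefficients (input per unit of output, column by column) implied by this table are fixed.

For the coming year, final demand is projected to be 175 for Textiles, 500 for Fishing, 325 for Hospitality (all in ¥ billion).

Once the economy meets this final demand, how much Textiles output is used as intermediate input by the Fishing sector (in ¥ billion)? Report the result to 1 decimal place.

Technical coefficients a_ij = z_ij / X_j:
  a_TT = 78/260 = 0.30, a_FT = 52/260 = 0.20, a_HT = 52/260 = 0.20
  a_TF = 22/440 = 0.05, a_FF = 22/440 = 0.05, a_HF = 66/440 = 0.15
  a_TH = 32/320 = 0.10, a_FH = 0/320 = 0.00, a_HH = 96/320 = 0.30
I − A =
  [   0.70    -0.05    -0.10]
  [  -0.20     0.95     0.00]
  [  -0.20    -0.15     0.70]
Cofactors of I−A, C_ij = (−1)^(i+j)·(minor ij) (rows/columns in the sector order above):
  C_11 = (0.95)(0.70) − (0.00)(-0.15) = 0.6650
  C_12 = −[(-0.20)(0.70) − (0.00)(-0.20)] = 0.1400
  C_13 = (-0.20)(-0.15) − (0.95)(-0.20) = 0.2200
  C_21 = −[(-0.05)(0.70) − (-0.10)(-0.15)] = 0.0500
  C_22 = (0.70)(0.70) − (-0.10)(-0.20) = 0.4700
  C_23 = −[(0.70)(-0.15) − (-0.05)(-0.20)] = 0.1150
  C_31 = (-0.05)(0.00) − (-0.10)(0.95) = 0.0950
  C_32 = −[(0.70)(0.00) − (-0.10)(-0.20)] = 0.0200
  C_33 = (0.70)(0.95) − (-0.05)(-0.20) = 0.6550
det(I−A) = Σ_j (I−A)_1j·C_1j = (0.70)(0.6650) + (-0.05)(0.1400) + (-0.10)(0.2200) = 0.4365
adj(I−A) = Cᵀ =
  [ 0.6650   0.0500   0.0950]
  [ 0.1400   0.4700   0.0200]
  [ 0.2200   0.1150   0.6550]
(I − A)⁻¹ = adj(I−A) / det(I−A) ≈
  [   1.5235     0.1145     0.2176]
  [   0.3207     1.0767     0.0458]
  [   0.5040     0.2635     1.5006]
First solve x = (I − A)⁻¹ d = adj(I−A)·d / det(I−A); in particular x_F = (0.1400·175 + 0.4700·500 + 0.0200·325) / 0.4365 = 266.00 / 0.4365 ≈ 609.393.
Intermediate flow from T to F: z_TF = a_TF · x_F = 0.05 × 266.00 / 0.4365 = 13.30 / 0.4365 ≈ 30.5.

z_TF = 30.5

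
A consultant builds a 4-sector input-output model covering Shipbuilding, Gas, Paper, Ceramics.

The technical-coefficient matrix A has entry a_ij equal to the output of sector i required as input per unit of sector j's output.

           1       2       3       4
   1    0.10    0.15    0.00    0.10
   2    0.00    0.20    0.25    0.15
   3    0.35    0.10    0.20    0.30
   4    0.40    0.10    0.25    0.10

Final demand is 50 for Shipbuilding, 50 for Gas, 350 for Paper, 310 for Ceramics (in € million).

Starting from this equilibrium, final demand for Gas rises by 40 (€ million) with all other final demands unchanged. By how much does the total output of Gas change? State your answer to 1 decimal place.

I − A =
  [   0.90    -0.15     0.00    -0.10]
  [   0.00     0.80    -0.25    -0.15]
  [  -0.35    -0.10     0.80    -0.30]
  [  -0.40    -0.10    -0.25     0.90]
Compute the cofactors C_ij = (−1)^(i+j)·(3×3 minor ij) of I−A; the adjugate is their transpose:
adj(I−A) = Cᵀ =
  [ 0.470250   0.107250   0.061875   0.090750]
  [ 0.169875   0.539750   0.226250   0.184250]
  [ 0.348750   0.172750   0.593500   0.265375]
  [ 0.324750   0.155625   0.217500   0.540375]
det(I−A) = Σ_j (I−A)_1j·C_1j = (0.90)(0.470250) + (-0.15)(0.169875) + (0.00)(0.348750) + (-0.10)(0.324750) = 0.36526875
(I − A)⁻¹ = adj(I−A) / det(I−A) ≈
  [   1.2874     0.2936     0.1694     0.2484]
  [   0.4651     1.4777     0.6194     0.5044]
  [   0.9548     0.4729     1.6248     0.7265]
  [   0.8891     0.4261     0.5955     1.4794]
Δx = (I − A)⁻¹ Δd with Δd having +40 in the Gas component and 0 elsewhere.
So Δx_2 = L_22 · (+40), where L_22 = adj(I−A)_22 / det(I−A) = 0.539750 / 0.36526875.
Δx_2 = 0.539750 × (+40) / 0.36526875 = 21.59 / 0.36526875 ≈ 59.1.

Δx_2 = 59.1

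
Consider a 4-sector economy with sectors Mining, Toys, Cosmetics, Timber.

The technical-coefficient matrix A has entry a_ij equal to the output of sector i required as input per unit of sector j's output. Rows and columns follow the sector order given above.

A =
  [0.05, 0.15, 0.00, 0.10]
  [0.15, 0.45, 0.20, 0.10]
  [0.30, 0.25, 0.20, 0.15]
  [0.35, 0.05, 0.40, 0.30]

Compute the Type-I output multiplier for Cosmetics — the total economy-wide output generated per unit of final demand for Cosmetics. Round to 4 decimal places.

m_3 = 4.5921

I − A =
  [   0.95    -0.15     0.00    -0.10]
  [  -0.15     0.55    -0.20    -0.10]
  [  -0.30    -0.25     0.80    -0.15]
  [  -0.35    -0.05    -0.40     0.70]
Compute the cofactors C_ij = (−1)^(i+j)·(3×3 minor ij) of I−A; the adjugate is their transpose:
adj(I−A) = Cᵀ =
  [ 0.2245   0.0890   0.0500   0.0555]
  [ 0.1675   0.4350   0.1700   0.1225]
  [ 0.1790   0.2055   0.3200   0.1235]
  [ 0.2265   0.1930   0.2200   0.3435]
det(I−A) = Σ_j (I−A)_1j·C_1j = (0.95)(0.2245) + (-0.15)(0.1675) + (0.00)(0.1790) + (-0.10)(0.2265) = 0.1655
(I − A)⁻¹ = adj(I−A) / det(I−A) ≈
  [   1.35650     0.53776     0.30211     0.33535]
  [   1.01208     2.62840     1.02719     0.74018]
  [   1.08157     1.24169     1.93353     0.74622]
  [   1.36858     1.16616     1.32931     2.07553]
The output multiplier for sector j is the column-j sum of the Leontief inverse (I − A)⁻¹ = adj(I−A) / det(I−A).
Column 3 of adj(I−A): (0.0500, 0.1700, 0.3200, 0.2200); det(I−A) = 0.1655.
m_3 = (0.0500 + 0.1700 + 0.3200 + 0.2200) / 0.1655 = 0.76 / 0.1655 ≈ 4.5921.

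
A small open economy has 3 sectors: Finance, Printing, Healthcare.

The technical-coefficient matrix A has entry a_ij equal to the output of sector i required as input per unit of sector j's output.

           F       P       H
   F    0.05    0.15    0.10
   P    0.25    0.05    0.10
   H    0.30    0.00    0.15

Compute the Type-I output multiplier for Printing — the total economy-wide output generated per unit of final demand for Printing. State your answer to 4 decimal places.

m_P = 1.3528

I − A =
  [   0.95    -0.15    -0.10]
  [  -0.25     0.95    -0.10]
  [  -0.30     0.00     0.85]
Cofactors of I−A, C_ij = (−1)^(i+j)·(minor ij) (rows/columns in the sector order above):
  C_11 = (0.95)(0.85) − (-0.10)(0.00) = 0.8075
  C_12 = −[(-0.25)(0.85) − (-0.10)(-0.30)] = 0.2425
  C_13 = (-0.25)(0.00) − (0.95)(-0.30) = 0.2850
  C_21 = −[(-0.15)(0.85) − (-0.10)(0.00)] = 0.1275
  C_22 = (0.95)(0.85) − (-0.10)(-0.30) = 0.7775
  C_23 = −[(0.95)(0.00) − (-0.15)(-0.30)] = 0.0450
  C_31 = (-0.15)(-0.10) − (-0.10)(0.95) = 0.1100
  C_32 = −[(0.95)(-0.10) − (-0.10)(-0.25)] = 0.1200
  C_33 = (0.95)(0.95) − (-0.15)(-0.25) = 0.8650
det(I−A) = Σ_j (I−A)_1j·C_1j = (0.95)(0.8075) + (-0.15)(0.2425) + (-0.10)(0.2850) = 0.70225
adj(I−A) = Cᵀ =
  [ 0.8075   0.1275   0.1100]
  [ 0.2425   0.7775   0.1200]
  [ 0.2850   0.0450   0.8650]
(I − A)⁻¹ = adj(I−A) / det(I−A) ≈
  [   1.14988     0.18156     0.15664]
  [   0.34532     1.10716     0.17088]
  [   0.40584     0.06408     1.23176]
The output multiplier for sector j is the column-j sum of the Leontief inverse (I − A)⁻¹ = adj(I−A) / det(I−A).
Column P of adj(I−A): (0.1275, 0.7775, 0.0450); det(I−A) = 0.70225.
m_P = (0.1275 + 0.7775 + 0.0450) / 0.70225 = 0.95 / 0.70225 ≈ 1.3528.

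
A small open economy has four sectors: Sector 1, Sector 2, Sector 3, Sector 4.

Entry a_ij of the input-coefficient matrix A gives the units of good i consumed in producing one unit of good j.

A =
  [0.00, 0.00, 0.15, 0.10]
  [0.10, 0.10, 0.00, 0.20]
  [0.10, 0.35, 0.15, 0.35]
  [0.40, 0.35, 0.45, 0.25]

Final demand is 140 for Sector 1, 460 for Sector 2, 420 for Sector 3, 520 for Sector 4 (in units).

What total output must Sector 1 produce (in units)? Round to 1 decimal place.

x_1 = 834.5

I − A =
  [   1.00     0.00    -0.15    -0.10]
  [  -0.10     0.90     0.00    -0.20]
  [  -0.10    -0.35     0.85    -0.35]
  [  -0.40    -0.35    -0.45     0.75]
Compute the cofactors C_ij = (−1)^(i+j)·(3×3 minor ij) of I−A; the adjugate is their transpose:
adj(I−A) = Cᵀ =
  [ 0.34100   0.10325   0.13125   0.13425]
  [ 0.12500   0.40925   0.11775   0.18075]
  [ 0.25300   0.37450   0.56550   0.39750]
  [ 0.39200   0.47075   0.46425   0.74625]
det(I−A) = Σ_j (I−A)_1j·C_1j = (1.00)(0.34100) + (0.00)(0.12500) + (-0.15)(0.25300) + (-0.10)(0.39200) = 0.26385
(I − A)⁻¹ = adj(I−A) / det(I−A) ≈
  [   1.2924     0.3913     0.4974     0.5088]
  [   0.4738     1.5511     0.4463     0.6850]
  [   0.9589     1.4194     2.1433     1.5065]
  [   1.4857     1.7842     1.7595     2.8283]
x = (I − A)⁻¹ d = adj(I−A)·d / det(I−A), with det(I−A) = 0.26385:
  x_1 = (0.34100·140 + 0.10325·460 + 0.13125·420 + 0.13425·520) / 0.26385 = 220.17 / 0.26385 ≈ 834.5
  x_2 = (0.12500·140 + 0.40925·460 + 0.11775·420 + 0.18075·520) / 0.26385 = 349.20 / 0.26385 ≈ 1323.5
  x_3 = (0.25300·140 + 0.37450·460 + 0.56550·420 + 0.39750·520) / 0.26385 = 651.90 / 0.26385 ≈ 2470.7
  x_4 = (0.39200·140 + 0.47075·460 + 0.46425·420 + 0.74625·520) / 0.26385 = 854.46 / 0.26385 ≈ 3238.4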